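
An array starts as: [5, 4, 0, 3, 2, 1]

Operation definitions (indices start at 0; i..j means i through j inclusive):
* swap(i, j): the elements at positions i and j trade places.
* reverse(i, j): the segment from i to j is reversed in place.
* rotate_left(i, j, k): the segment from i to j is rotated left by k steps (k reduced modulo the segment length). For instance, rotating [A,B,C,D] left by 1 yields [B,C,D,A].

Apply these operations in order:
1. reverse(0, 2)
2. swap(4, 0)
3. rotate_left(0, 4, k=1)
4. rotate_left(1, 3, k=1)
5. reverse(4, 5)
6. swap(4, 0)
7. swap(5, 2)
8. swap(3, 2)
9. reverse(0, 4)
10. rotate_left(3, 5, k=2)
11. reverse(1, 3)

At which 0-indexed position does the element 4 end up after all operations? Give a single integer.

After 1 (reverse(0, 2)): [0, 4, 5, 3, 2, 1]
After 2 (swap(4, 0)): [2, 4, 5, 3, 0, 1]
After 3 (rotate_left(0, 4, k=1)): [4, 5, 3, 0, 2, 1]
After 4 (rotate_left(1, 3, k=1)): [4, 3, 0, 5, 2, 1]
After 5 (reverse(4, 5)): [4, 3, 0, 5, 1, 2]
After 6 (swap(4, 0)): [1, 3, 0, 5, 4, 2]
After 7 (swap(5, 2)): [1, 3, 2, 5, 4, 0]
After 8 (swap(3, 2)): [1, 3, 5, 2, 4, 0]
After 9 (reverse(0, 4)): [4, 2, 5, 3, 1, 0]
After 10 (rotate_left(3, 5, k=2)): [4, 2, 5, 0, 3, 1]
After 11 (reverse(1, 3)): [4, 0, 5, 2, 3, 1]

Answer: 0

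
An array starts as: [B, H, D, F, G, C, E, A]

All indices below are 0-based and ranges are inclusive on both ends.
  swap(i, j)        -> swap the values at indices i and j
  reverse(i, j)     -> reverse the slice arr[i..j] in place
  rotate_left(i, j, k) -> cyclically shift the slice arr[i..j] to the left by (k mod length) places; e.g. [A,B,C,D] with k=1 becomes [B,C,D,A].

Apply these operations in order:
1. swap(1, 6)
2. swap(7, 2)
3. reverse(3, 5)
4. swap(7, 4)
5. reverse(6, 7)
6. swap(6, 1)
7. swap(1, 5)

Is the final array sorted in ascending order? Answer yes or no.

Answer: no

Derivation:
After 1 (swap(1, 6)): [B, E, D, F, G, C, H, A]
After 2 (swap(7, 2)): [B, E, A, F, G, C, H, D]
After 3 (reverse(3, 5)): [B, E, A, C, G, F, H, D]
After 4 (swap(7, 4)): [B, E, A, C, D, F, H, G]
After 5 (reverse(6, 7)): [B, E, A, C, D, F, G, H]
After 6 (swap(6, 1)): [B, G, A, C, D, F, E, H]
After 7 (swap(1, 5)): [B, F, A, C, D, G, E, H]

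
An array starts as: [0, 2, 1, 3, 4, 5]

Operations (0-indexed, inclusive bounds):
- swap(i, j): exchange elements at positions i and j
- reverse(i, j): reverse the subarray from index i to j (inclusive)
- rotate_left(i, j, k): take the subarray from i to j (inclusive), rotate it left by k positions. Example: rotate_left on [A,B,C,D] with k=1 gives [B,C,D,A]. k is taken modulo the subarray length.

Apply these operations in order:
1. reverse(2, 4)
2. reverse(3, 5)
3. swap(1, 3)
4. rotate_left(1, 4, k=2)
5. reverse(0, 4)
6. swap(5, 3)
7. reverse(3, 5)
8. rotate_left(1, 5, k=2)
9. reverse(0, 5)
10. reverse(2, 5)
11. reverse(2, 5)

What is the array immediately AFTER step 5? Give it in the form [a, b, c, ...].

After 1 (reverse(2, 4)): [0, 2, 4, 3, 1, 5]
After 2 (reverse(3, 5)): [0, 2, 4, 5, 1, 3]
After 3 (swap(1, 3)): [0, 5, 4, 2, 1, 3]
After 4 (rotate_left(1, 4, k=2)): [0, 2, 1, 5, 4, 3]
After 5 (reverse(0, 4)): [4, 5, 1, 2, 0, 3]

Answer: [4, 5, 1, 2, 0, 3]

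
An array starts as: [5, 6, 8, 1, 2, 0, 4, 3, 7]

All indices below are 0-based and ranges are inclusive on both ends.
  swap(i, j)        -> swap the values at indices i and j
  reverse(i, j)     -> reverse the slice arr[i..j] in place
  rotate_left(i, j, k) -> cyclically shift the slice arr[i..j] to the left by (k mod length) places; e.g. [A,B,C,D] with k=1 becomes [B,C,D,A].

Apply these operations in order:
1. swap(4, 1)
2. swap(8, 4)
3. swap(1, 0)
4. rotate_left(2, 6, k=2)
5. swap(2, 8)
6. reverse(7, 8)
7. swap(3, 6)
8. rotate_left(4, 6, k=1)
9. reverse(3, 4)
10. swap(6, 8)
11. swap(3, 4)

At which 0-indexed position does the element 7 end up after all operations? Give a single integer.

After 1 (swap(4, 1)): [5, 2, 8, 1, 6, 0, 4, 3, 7]
After 2 (swap(8, 4)): [5, 2, 8, 1, 7, 0, 4, 3, 6]
After 3 (swap(1, 0)): [2, 5, 8, 1, 7, 0, 4, 3, 6]
After 4 (rotate_left(2, 6, k=2)): [2, 5, 7, 0, 4, 8, 1, 3, 6]
After 5 (swap(2, 8)): [2, 5, 6, 0, 4, 8, 1, 3, 7]
After 6 (reverse(7, 8)): [2, 5, 6, 0, 4, 8, 1, 7, 3]
After 7 (swap(3, 6)): [2, 5, 6, 1, 4, 8, 0, 7, 3]
After 8 (rotate_left(4, 6, k=1)): [2, 5, 6, 1, 8, 0, 4, 7, 3]
After 9 (reverse(3, 4)): [2, 5, 6, 8, 1, 0, 4, 7, 3]
After 10 (swap(6, 8)): [2, 5, 6, 8, 1, 0, 3, 7, 4]
After 11 (swap(3, 4)): [2, 5, 6, 1, 8, 0, 3, 7, 4]

Answer: 7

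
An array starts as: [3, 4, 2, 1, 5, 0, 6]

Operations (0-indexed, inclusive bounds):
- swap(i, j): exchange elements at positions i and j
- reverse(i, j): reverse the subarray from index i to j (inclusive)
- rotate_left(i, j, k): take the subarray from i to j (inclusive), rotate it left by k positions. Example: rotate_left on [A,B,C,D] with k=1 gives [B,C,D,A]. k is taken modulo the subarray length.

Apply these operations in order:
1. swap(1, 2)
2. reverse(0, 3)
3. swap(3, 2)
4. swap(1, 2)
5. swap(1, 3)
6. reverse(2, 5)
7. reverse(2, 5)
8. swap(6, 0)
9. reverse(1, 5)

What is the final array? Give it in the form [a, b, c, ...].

After 1 (swap(1, 2)): [3, 2, 4, 1, 5, 0, 6]
After 2 (reverse(0, 3)): [1, 4, 2, 3, 5, 0, 6]
After 3 (swap(3, 2)): [1, 4, 3, 2, 5, 0, 6]
After 4 (swap(1, 2)): [1, 3, 4, 2, 5, 0, 6]
After 5 (swap(1, 3)): [1, 2, 4, 3, 5, 0, 6]
After 6 (reverse(2, 5)): [1, 2, 0, 5, 3, 4, 6]
After 7 (reverse(2, 5)): [1, 2, 4, 3, 5, 0, 6]
After 8 (swap(6, 0)): [6, 2, 4, 3, 5, 0, 1]
After 9 (reverse(1, 5)): [6, 0, 5, 3, 4, 2, 1]

Answer: [6, 0, 5, 3, 4, 2, 1]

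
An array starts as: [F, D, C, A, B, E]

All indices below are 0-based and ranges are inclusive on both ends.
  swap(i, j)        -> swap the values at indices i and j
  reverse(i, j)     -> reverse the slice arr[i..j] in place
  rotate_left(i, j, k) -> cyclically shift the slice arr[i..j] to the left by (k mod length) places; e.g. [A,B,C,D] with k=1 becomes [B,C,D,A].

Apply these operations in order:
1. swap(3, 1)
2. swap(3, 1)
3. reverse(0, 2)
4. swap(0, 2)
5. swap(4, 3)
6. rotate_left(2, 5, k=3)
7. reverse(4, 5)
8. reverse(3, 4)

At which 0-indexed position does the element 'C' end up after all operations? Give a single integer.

After 1 (swap(3, 1)): [F, A, C, D, B, E]
After 2 (swap(3, 1)): [F, D, C, A, B, E]
After 3 (reverse(0, 2)): [C, D, F, A, B, E]
After 4 (swap(0, 2)): [F, D, C, A, B, E]
After 5 (swap(4, 3)): [F, D, C, B, A, E]
After 6 (rotate_left(2, 5, k=3)): [F, D, E, C, B, A]
After 7 (reverse(4, 5)): [F, D, E, C, A, B]
After 8 (reverse(3, 4)): [F, D, E, A, C, B]

Answer: 4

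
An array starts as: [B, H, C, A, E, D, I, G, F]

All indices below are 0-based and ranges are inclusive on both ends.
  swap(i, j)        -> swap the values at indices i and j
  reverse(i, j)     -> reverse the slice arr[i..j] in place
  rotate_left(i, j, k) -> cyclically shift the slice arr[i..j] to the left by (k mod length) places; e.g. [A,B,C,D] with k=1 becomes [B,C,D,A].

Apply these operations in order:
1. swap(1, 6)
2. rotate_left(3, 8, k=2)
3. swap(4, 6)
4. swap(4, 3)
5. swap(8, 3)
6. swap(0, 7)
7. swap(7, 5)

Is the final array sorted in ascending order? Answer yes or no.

Answer: no

Derivation:
After 1 (swap(1, 6)): [B, I, C, A, E, D, H, G, F]
After 2 (rotate_left(3, 8, k=2)): [B, I, C, D, H, G, F, A, E]
After 3 (swap(4, 6)): [B, I, C, D, F, G, H, A, E]
After 4 (swap(4, 3)): [B, I, C, F, D, G, H, A, E]
After 5 (swap(8, 3)): [B, I, C, E, D, G, H, A, F]
After 6 (swap(0, 7)): [A, I, C, E, D, G, H, B, F]
After 7 (swap(7, 5)): [A, I, C, E, D, B, H, G, F]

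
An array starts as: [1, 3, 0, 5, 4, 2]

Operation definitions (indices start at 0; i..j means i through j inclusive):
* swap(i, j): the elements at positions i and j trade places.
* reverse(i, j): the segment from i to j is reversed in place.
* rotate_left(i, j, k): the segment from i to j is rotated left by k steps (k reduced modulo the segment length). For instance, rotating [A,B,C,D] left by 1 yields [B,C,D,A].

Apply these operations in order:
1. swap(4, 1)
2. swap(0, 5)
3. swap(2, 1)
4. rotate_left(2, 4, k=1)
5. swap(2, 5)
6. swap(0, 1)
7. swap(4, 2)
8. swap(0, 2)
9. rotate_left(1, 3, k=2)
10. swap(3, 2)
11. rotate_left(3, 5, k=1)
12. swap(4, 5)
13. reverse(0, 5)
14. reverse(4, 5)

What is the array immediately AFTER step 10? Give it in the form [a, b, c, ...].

After 1 (swap(4, 1)): [1, 4, 0, 5, 3, 2]
After 2 (swap(0, 5)): [2, 4, 0, 5, 3, 1]
After 3 (swap(2, 1)): [2, 0, 4, 5, 3, 1]
After 4 (rotate_left(2, 4, k=1)): [2, 0, 5, 3, 4, 1]
After 5 (swap(2, 5)): [2, 0, 1, 3, 4, 5]
After 6 (swap(0, 1)): [0, 2, 1, 3, 4, 5]
After 7 (swap(4, 2)): [0, 2, 4, 3, 1, 5]
After 8 (swap(0, 2)): [4, 2, 0, 3, 1, 5]
After 9 (rotate_left(1, 3, k=2)): [4, 3, 2, 0, 1, 5]
After 10 (swap(3, 2)): [4, 3, 0, 2, 1, 5]

Answer: [4, 3, 0, 2, 1, 5]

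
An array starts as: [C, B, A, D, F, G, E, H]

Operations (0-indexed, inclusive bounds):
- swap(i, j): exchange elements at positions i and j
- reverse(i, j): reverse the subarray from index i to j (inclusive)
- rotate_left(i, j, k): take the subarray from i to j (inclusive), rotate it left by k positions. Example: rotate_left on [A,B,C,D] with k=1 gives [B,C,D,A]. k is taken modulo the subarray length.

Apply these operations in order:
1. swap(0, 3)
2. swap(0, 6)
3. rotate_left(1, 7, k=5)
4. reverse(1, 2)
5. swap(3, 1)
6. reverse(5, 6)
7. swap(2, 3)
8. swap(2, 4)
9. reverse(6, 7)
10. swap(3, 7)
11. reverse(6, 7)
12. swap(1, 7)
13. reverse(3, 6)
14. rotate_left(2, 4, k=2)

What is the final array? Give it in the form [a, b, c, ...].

After 1 (swap(0, 3)): [D, B, A, C, F, G, E, H]
After 2 (swap(0, 6)): [E, B, A, C, F, G, D, H]
After 3 (rotate_left(1, 7, k=5)): [E, D, H, B, A, C, F, G]
After 4 (reverse(1, 2)): [E, H, D, B, A, C, F, G]
After 5 (swap(3, 1)): [E, B, D, H, A, C, F, G]
After 6 (reverse(5, 6)): [E, B, D, H, A, F, C, G]
After 7 (swap(2, 3)): [E, B, H, D, A, F, C, G]
After 8 (swap(2, 4)): [E, B, A, D, H, F, C, G]
After 9 (reverse(6, 7)): [E, B, A, D, H, F, G, C]
After 10 (swap(3, 7)): [E, B, A, C, H, F, G, D]
After 11 (reverse(6, 7)): [E, B, A, C, H, F, D, G]
After 12 (swap(1, 7)): [E, G, A, C, H, F, D, B]
After 13 (reverse(3, 6)): [E, G, A, D, F, H, C, B]
After 14 (rotate_left(2, 4, k=2)): [E, G, F, A, D, H, C, B]

Answer: [E, G, F, A, D, H, C, B]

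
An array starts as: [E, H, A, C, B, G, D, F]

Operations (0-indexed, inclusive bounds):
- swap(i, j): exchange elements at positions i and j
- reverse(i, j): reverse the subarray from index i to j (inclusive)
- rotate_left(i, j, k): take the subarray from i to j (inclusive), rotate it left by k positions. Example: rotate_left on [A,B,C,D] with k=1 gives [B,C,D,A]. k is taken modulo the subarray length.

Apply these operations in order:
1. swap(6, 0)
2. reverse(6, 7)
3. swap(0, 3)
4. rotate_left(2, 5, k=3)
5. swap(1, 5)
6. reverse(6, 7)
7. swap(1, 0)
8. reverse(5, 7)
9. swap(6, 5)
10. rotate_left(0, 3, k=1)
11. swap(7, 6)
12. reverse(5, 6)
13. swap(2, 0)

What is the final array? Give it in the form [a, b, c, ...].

Answer: [A, G, C, B, D, H, E, F]

Derivation:
After 1 (swap(6, 0)): [D, H, A, C, B, G, E, F]
After 2 (reverse(6, 7)): [D, H, A, C, B, G, F, E]
After 3 (swap(0, 3)): [C, H, A, D, B, G, F, E]
After 4 (rotate_left(2, 5, k=3)): [C, H, G, A, D, B, F, E]
After 5 (swap(1, 5)): [C, B, G, A, D, H, F, E]
After 6 (reverse(6, 7)): [C, B, G, A, D, H, E, F]
After 7 (swap(1, 0)): [B, C, G, A, D, H, E, F]
After 8 (reverse(5, 7)): [B, C, G, A, D, F, E, H]
After 9 (swap(6, 5)): [B, C, G, A, D, E, F, H]
After 10 (rotate_left(0, 3, k=1)): [C, G, A, B, D, E, F, H]
After 11 (swap(7, 6)): [C, G, A, B, D, E, H, F]
After 12 (reverse(5, 6)): [C, G, A, B, D, H, E, F]
After 13 (swap(2, 0)): [A, G, C, B, D, H, E, F]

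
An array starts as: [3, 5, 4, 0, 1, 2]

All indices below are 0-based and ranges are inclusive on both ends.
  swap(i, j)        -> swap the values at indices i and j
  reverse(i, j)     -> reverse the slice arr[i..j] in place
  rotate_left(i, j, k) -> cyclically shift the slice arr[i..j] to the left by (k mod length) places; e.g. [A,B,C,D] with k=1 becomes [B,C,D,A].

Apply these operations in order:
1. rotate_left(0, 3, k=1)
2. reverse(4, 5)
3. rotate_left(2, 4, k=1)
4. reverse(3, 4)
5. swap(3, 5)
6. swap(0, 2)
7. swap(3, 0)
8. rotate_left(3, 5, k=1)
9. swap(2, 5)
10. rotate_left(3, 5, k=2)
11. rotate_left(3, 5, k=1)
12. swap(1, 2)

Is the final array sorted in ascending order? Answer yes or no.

Answer: no

Derivation:
After 1 (rotate_left(0, 3, k=1)): [5, 4, 0, 3, 1, 2]
After 2 (reverse(4, 5)): [5, 4, 0, 3, 2, 1]
After 3 (rotate_left(2, 4, k=1)): [5, 4, 3, 2, 0, 1]
After 4 (reverse(3, 4)): [5, 4, 3, 0, 2, 1]
After 5 (swap(3, 5)): [5, 4, 3, 1, 2, 0]
After 6 (swap(0, 2)): [3, 4, 5, 1, 2, 0]
After 7 (swap(3, 0)): [1, 4, 5, 3, 2, 0]
After 8 (rotate_left(3, 5, k=1)): [1, 4, 5, 2, 0, 3]
After 9 (swap(2, 5)): [1, 4, 3, 2, 0, 5]
After 10 (rotate_left(3, 5, k=2)): [1, 4, 3, 5, 2, 0]
After 11 (rotate_left(3, 5, k=1)): [1, 4, 3, 2, 0, 5]
After 12 (swap(1, 2)): [1, 3, 4, 2, 0, 5]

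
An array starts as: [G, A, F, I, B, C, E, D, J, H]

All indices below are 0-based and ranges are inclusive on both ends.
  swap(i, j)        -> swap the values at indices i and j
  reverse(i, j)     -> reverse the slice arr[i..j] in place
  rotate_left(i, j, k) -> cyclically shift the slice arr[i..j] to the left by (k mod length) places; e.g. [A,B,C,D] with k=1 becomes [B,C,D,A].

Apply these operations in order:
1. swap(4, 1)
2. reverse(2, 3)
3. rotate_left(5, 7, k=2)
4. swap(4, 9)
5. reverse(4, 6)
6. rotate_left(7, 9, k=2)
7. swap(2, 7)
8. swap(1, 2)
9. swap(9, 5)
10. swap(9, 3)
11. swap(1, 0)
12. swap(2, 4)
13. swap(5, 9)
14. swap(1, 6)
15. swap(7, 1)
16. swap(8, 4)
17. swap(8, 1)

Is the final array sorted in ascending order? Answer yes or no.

After 1 (swap(4, 1)): [G, B, F, I, A, C, E, D, J, H]
After 2 (reverse(2, 3)): [G, B, I, F, A, C, E, D, J, H]
After 3 (rotate_left(5, 7, k=2)): [G, B, I, F, A, D, C, E, J, H]
After 4 (swap(4, 9)): [G, B, I, F, H, D, C, E, J, A]
After 5 (reverse(4, 6)): [G, B, I, F, C, D, H, E, J, A]
After 6 (rotate_left(7, 9, k=2)): [G, B, I, F, C, D, H, A, E, J]
After 7 (swap(2, 7)): [G, B, A, F, C, D, H, I, E, J]
After 8 (swap(1, 2)): [G, A, B, F, C, D, H, I, E, J]
After 9 (swap(9, 5)): [G, A, B, F, C, J, H, I, E, D]
After 10 (swap(9, 3)): [G, A, B, D, C, J, H, I, E, F]
After 11 (swap(1, 0)): [A, G, B, D, C, J, H, I, E, F]
After 12 (swap(2, 4)): [A, G, C, D, B, J, H, I, E, F]
After 13 (swap(5, 9)): [A, G, C, D, B, F, H, I, E, J]
After 14 (swap(1, 6)): [A, H, C, D, B, F, G, I, E, J]
After 15 (swap(7, 1)): [A, I, C, D, B, F, G, H, E, J]
After 16 (swap(8, 4)): [A, I, C, D, E, F, G, H, B, J]
After 17 (swap(8, 1)): [A, B, C, D, E, F, G, H, I, J]

Answer: yes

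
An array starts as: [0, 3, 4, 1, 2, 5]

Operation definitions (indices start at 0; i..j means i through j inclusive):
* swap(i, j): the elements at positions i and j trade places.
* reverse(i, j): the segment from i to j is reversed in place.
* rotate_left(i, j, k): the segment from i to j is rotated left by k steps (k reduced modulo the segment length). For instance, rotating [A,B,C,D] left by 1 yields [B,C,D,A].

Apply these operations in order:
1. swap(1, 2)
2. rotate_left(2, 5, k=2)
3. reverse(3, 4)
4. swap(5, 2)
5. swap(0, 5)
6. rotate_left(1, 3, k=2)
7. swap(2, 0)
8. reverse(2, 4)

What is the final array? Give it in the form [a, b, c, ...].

After 1 (swap(1, 2)): [0, 4, 3, 1, 2, 5]
After 2 (rotate_left(2, 5, k=2)): [0, 4, 2, 5, 3, 1]
After 3 (reverse(3, 4)): [0, 4, 2, 3, 5, 1]
After 4 (swap(5, 2)): [0, 4, 1, 3, 5, 2]
After 5 (swap(0, 5)): [2, 4, 1, 3, 5, 0]
After 6 (rotate_left(1, 3, k=2)): [2, 3, 4, 1, 5, 0]
After 7 (swap(2, 0)): [4, 3, 2, 1, 5, 0]
After 8 (reverse(2, 4)): [4, 3, 5, 1, 2, 0]

Answer: [4, 3, 5, 1, 2, 0]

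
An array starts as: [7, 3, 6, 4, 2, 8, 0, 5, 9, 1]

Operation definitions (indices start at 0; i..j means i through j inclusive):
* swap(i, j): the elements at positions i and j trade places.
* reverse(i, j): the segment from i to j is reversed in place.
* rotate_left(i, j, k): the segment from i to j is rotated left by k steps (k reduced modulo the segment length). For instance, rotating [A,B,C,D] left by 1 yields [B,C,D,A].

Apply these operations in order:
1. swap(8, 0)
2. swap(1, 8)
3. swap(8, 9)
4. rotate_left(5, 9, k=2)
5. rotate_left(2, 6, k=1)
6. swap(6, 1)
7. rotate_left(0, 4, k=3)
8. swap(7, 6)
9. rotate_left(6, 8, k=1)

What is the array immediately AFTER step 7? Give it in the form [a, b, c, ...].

After 1 (swap(8, 0)): [9, 3, 6, 4, 2, 8, 0, 5, 7, 1]
After 2 (swap(1, 8)): [9, 7, 6, 4, 2, 8, 0, 5, 3, 1]
After 3 (swap(8, 9)): [9, 7, 6, 4, 2, 8, 0, 5, 1, 3]
After 4 (rotate_left(5, 9, k=2)): [9, 7, 6, 4, 2, 5, 1, 3, 8, 0]
After 5 (rotate_left(2, 6, k=1)): [9, 7, 4, 2, 5, 1, 6, 3, 8, 0]
After 6 (swap(6, 1)): [9, 6, 4, 2, 5, 1, 7, 3, 8, 0]
After 7 (rotate_left(0, 4, k=3)): [2, 5, 9, 6, 4, 1, 7, 3, 8, 0]

Answer: [2, 5, 9, 6, 4, 1, 7, 3, 8, 0]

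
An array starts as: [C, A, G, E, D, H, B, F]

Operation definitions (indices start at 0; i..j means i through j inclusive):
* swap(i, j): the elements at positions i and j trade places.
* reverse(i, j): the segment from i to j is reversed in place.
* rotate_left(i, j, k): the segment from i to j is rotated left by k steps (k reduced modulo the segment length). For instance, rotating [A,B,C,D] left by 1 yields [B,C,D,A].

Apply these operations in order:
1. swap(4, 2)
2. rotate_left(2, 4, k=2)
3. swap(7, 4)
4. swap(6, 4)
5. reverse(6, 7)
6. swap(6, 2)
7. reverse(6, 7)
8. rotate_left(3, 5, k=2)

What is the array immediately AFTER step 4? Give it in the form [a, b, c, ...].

Answer: [C, A, G, D, B, H, F, E]

Derivation:
After 1 (swap(4, 2)): [C, A, D, E, G, H, B, F]
After 2 (rotate_left(2, 4, k=2)): [C, A, G, D, E, H, B, F]
After 3 (swap(7, 4)): [C, A, G, D, F, H, B, E]
After 4 (swap(6, 4)): [C, A, G, D, B, H, F, E]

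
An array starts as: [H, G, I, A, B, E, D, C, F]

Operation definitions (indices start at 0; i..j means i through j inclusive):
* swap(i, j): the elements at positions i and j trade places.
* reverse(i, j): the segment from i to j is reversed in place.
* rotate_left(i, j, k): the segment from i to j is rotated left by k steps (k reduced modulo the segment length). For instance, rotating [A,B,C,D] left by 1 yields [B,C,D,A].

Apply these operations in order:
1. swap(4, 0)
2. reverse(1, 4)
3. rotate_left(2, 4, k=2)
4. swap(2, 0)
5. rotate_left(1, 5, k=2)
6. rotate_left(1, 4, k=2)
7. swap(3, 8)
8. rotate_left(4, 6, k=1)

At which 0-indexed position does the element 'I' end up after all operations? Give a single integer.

Answer: 6

Derivation:
After 1 (swap(4, 0)): [B, G, I, A, H, E, D, C, F]
After 2 (reverse(1, 4)): [B, H, A, I, G, E, D, C, F]
After 3 (rotate_left(2, 4, k=2)): [B, H, G, A, I, E, D, C, F]
After 4 (swap(2, 0)): [G, H, B, A, I, E, D, C, F]
After 5 (rotate_left(1, 5, k=2)): [G, A, I, E, H, B, D, C, F]
After 6 (rotate_left(1, 4, k=2)): [G, E, H, A, I, B, D, C, F]
After 7 (swap(3, 8)): [G, E, H, F, I, B, D, C, A]
After 8 (rotate_left(4, 6, k=1)): [G, E, H, F, B, D, I, C, A]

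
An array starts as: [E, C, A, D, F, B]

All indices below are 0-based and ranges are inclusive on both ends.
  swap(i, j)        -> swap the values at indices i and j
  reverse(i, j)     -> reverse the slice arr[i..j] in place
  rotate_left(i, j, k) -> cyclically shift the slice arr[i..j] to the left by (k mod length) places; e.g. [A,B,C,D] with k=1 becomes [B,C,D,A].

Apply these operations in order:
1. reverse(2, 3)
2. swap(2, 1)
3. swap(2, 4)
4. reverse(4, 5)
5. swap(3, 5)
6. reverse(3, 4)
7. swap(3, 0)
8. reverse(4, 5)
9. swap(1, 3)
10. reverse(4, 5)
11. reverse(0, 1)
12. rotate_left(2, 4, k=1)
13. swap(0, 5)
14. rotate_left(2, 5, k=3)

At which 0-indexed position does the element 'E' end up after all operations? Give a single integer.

After 1 (reverse(2, 3)): [E, C, D, A, F, B]
After 2 (swap(2, 1)): [E, D, C, A, F, B]
After 3 (swap(2, 4)): [E, D, F, A, C, B]
After 4 (reverse(4, 5)): [E, D, F, A, B, C]
After 5 (swap(3, 5)): [E, D, F, C, B, A]
After 6 (reverse(3, 4)): [E, D, F, B, C, A]
After 7 (swap(3, 0)): [B, D, F, E, C, A]
After 8 (reverse(4, 5)): [B, D, F, E, A, C]
After 9 (swap(1, 3)): [B, E, F, D, A, C]
After 10 (reverse(4, 5)): [B, E, F, D, C, A]
After 11 (reverse(0, 1)): [E, B, F, D, C, A]
After 12 (rotate_left(2, 4, k=1)): [E, B, D, C, F, A]
After 13 (swap(0, 5)): [A, B, D, C, F, E]
After 14 (rotate_left(2, 5, k=3)): [A, B, E, D, C, F]

Answer: 2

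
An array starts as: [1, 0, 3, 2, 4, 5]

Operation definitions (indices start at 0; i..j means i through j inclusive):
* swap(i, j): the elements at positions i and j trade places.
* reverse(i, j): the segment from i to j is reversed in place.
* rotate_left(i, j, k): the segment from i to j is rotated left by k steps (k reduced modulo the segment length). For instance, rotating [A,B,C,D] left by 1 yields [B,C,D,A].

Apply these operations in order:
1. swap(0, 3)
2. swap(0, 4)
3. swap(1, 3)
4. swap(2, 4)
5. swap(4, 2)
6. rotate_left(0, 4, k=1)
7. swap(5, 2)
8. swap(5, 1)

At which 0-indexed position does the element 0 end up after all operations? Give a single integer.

After 1 (swap(0, 3)): [2, 0, 3, 1, 4, 5]
After 2 (swap(0, 4)): [4, 0, 3, 1, 2, 5]
After 3 (swap(1, 3)): [4, 1, 3, 0, 2, 5]
After 4 (swap(2, 4)): [4, 1, 2, 0, 3, 5]
After 5 (swap(4, 2)): [4, 1, 3, 0, 2, 5]
After 6 (rotate_left(0, 4, k=1)): [1, 3, 0, 2, 4, 5]
After 7 (swap(5, 2)): [1, 3, 5, 2, 4, 0]
After 8 (swap(5, 1)): [1, 0, 5, 2, 4, 3]

Answer: 1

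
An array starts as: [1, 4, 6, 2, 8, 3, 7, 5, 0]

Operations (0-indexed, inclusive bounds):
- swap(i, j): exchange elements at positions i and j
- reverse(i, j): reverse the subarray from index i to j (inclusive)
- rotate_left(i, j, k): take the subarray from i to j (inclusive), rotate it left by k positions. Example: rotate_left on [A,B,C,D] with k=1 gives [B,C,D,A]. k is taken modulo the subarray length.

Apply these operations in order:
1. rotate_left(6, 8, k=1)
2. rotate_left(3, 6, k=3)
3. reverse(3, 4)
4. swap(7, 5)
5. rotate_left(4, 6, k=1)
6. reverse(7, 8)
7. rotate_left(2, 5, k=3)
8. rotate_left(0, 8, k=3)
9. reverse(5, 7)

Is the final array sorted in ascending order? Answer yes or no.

After 1 (rotate_left(6, 8, k=1)): [1, 4, 6, 2, 8, 3, 5, 0, 7]
After 2 (rotate_left(3, 6, k=3)): [1, 4, 6, 5, 2, 8, 3, 0, 7]
After 3 (reverse(3, 4)): [1, 4, 6, 2, 5, 8, 3, 0, 7]
After 4 (swap(7, 5)): [1, 4, 6, 2, 5, 0, 3, 8, 7]
After 5 (rotate_left(4, 6, k=1)): [1, 4, 6, 2, 0, 3, 5, 8, 7]
After 6 (reverse(7, 8)): [1, 4, 6, 2, 0, 3, 5, 7, 8]
After 7 (rotate_left(2, 5, k=3)): [1, 4, 3, 6, 2, 0, 5, 7, 8]
After 8 (rotate_left(0, 8, k=3)): [6, 2, 0, 5, 7, 8, 1, 4, 3]
After 9 (reverse(5, 7)): [6, 2, 0, 5, 7, 4, 1, 8, 3]

Answer: no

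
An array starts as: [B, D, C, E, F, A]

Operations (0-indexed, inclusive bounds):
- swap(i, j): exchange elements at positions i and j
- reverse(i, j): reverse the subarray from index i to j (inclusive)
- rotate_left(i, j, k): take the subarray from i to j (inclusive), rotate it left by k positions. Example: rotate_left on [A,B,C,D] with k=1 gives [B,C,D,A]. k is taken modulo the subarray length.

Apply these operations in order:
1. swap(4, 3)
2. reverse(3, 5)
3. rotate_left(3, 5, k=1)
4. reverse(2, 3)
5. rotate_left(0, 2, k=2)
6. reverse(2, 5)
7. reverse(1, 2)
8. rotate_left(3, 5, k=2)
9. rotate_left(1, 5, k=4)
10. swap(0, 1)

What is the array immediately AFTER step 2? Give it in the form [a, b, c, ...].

After 1 (swap(4, 3)): [B, D, C, F, E, A]
After 2 (reverse(3, 5)): [B, D, C, A, E, F]

Answer: [B, D, C, A, E, F]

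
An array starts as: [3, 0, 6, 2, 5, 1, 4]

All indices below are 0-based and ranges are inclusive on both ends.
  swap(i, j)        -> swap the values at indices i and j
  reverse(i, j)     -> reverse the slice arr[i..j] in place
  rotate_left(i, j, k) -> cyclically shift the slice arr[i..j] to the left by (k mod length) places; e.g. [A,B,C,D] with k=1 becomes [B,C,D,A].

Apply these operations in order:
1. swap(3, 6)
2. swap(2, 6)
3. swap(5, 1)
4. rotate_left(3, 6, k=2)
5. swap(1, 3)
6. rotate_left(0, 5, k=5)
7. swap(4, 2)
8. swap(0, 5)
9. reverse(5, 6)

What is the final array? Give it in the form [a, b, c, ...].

After 1 (swap(3, 6)): [3, 0, 6, 4, 5, 1, 2]
After 2 (swap(2, 6)): [3, 0, 2, 4, 5, 1, 6]
After 3 (swap(5, 1)): [3, 1, 2, 4, 5, 0, 6]
After 4 (rotate_left(3, 6, k=2)): [3, 1, 2, 0, 6, 4, 5]
After 5 (swap(1, 3)): [3, 0, 2, 1, 6, 4, 5]
After 6 (rotate_left(0, 5, k=5)): [4, 3, 0, 2, 1, 6, 5]
After 7 (swap(4, 2)): [4, 3, 1, 2, 0, 6, 5]
After 8 (swap(0, 5)): [6, 3, 1, 2, 0, 4, 5]
After 9 (reverse(5, 6)): [6, 3, 1, 2, 0, 5, 4]

Answer: [6, 3, 1, 2, 0, 5, 4]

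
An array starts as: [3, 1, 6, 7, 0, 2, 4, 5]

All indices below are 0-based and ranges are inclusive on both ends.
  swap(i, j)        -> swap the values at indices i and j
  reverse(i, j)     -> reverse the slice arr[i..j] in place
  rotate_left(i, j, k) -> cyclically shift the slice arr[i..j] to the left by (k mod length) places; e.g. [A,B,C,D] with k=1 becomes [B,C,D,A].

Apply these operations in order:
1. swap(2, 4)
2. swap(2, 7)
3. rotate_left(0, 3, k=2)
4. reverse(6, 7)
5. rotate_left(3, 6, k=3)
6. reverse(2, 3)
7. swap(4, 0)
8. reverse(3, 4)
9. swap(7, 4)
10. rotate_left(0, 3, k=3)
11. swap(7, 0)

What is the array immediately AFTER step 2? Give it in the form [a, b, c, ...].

After 1 (swap(2, 4)): [3, 1, 0, 7, 6, 2, 4, 5]
After 2 (swap(2, 7)): [3, 1, 5, 7, 6, 2, 4, 0]

Answer: [3, 1, 5, 7, 6, 2, 4, 0]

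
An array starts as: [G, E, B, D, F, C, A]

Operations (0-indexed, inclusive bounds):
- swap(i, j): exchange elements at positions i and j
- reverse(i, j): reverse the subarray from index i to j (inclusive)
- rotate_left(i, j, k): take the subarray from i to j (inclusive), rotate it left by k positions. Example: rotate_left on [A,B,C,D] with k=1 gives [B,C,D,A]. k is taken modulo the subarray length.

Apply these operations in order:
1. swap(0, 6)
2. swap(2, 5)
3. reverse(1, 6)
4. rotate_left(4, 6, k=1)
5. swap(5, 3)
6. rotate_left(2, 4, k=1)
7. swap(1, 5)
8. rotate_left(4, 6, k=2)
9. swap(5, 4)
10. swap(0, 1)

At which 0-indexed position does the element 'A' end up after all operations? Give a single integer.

Answer: 1

Derivation:
After 1 (swap(0, 6)): [A, E, B, D, F, C, G]
After 2 (swap(2, 5)): [A, E, C, D, F, B, G]
After 3 (reverse(1, 6)): [A, G, B, F, D, C, E]
After 4 (rotate_left(4, 6, k=1)): [A, G, B, F, C, E, D]
After 5 (swap(5, 3)): [A, G, B, E, C, F, D]
After 6 (rotate_left(2, 4, k=1)): [A, G, E, C, B, F, D]
After 7 (swap(1, 5)): [A, F, E, C, B, G, D]
After 8 (rotate_left(4, 6, k=2)): [A, F, E, C, D, B, G]
After 9 (swap(5, 4)): [A, F, E, C, B, D, G]
After 10 (swap(0, 1)): [F, A, E, C, B, D, G]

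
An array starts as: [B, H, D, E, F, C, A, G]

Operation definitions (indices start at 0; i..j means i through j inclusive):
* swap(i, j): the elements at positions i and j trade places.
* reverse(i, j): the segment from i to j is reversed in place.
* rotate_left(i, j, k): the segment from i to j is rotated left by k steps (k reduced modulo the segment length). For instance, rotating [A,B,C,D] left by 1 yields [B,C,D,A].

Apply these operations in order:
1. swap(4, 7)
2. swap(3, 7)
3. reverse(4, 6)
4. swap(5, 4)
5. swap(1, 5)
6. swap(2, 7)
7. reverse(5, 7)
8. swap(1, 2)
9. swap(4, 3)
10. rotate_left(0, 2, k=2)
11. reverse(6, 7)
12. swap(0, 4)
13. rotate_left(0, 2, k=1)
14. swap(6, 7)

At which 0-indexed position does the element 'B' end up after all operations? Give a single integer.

Answer: 0

Derivation:
After 1 (swap(4, 7)): [B, H, D, E, G, C, A, F]
After 2 (swap(3, 7)): [B, H, D, F, G, C, A, E]
After 3 (reverse(4, 6)): [B, H, D, F, A, C, G, E]
After 4 (swap(5, 4)): [B, H, D, F, C, A, G, E]
After 5 (swap(1, 5)): [B, A, D, F, C, H, G, E]
After 6 (swap(2, 7)): [B, A, E, F, C, H, G, D]
After 7 (reverse(5, 7)): [B, A, E, F, C, D, G, H]
After 8 (swap(1, 2)): [B, E, A, F, C, D, G, H]
After 9 (swap(4, 3)): [B, E, A, C, F, D, G, H]
After 10 (rotate_left(0, 2, k=2)): [A, B, E, C, F, D, G, H]
After 11 (reverse(6, 7)): [A, B, E, C, F, D, H, G]
After 12 (swap(0, 4)): [F, B, E, C, A, D, H, G]
After 13 (rotate_left(0, 2, k=1)): [B, E, F, C, A, D, H, G]
After 14 (swap(6, 7)): [B, E, F, C, A, D, G, H]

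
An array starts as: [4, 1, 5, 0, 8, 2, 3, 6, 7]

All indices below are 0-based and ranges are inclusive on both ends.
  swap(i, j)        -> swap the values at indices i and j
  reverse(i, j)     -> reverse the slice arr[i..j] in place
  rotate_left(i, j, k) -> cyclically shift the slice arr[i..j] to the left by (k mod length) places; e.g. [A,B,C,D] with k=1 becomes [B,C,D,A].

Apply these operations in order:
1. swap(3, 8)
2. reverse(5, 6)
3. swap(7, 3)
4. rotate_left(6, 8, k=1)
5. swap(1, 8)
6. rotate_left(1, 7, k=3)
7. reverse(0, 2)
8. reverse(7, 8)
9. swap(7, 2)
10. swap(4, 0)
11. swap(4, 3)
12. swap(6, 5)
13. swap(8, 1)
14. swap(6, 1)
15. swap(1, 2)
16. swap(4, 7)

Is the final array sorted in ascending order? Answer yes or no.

Answer: yes

Derivation:
After 1 (swap(3, 8)): [4, 1, 5, 7, 8, 2, 3, 6, 0]
After 2 (reverse(5, 6)): [4, 1, 5, 7, 8, 3, 2, 6, 0]
After 3 (swap(7, 3)): [4, 1, 5, 6, 8, 3, 2, 7, 0]
After 4 (rotate_left(6, 8, k=1)): [4, 1, 5, 6, 8, 3, 7, 0, 2]
After 5 (swap(1, 8)): [4, 2, 5, 6, 8, 3, 7, 0, 1]
After 6 (rotate_left(1, 7, k=3)): [4, 8, 3, 7, 0, 2, 5, 6, 1]
After 7 (reverse(0, 2)): [3, 8, 4, 7, 0, 2, 5, 6, 1]
After 8 (reverse(7, 8)): [3, 8, 4, 7, 0, 2, 5, 1, 6]
After 9 (swap(7, 2)): [3, 8, 1, 7, 0, 2, 5, 4, 6]
After 10 (swap(4, 0)): [0, 8, 1, 7, 3, 2, 5, 4, 6]
After 11 (swap(4, 3)): [0, 8, 1, 3, 7, 2, 5, 4, 6]
After 12 (swap(6, 5)): [0, 8, 1, 3, 7, 5, 2, 4, 6]
After 13 (swap(8, 1)): [0, 6, 1, 3, 7, 5, 2, 4, 8]
After 14 (swap(6, 1)): [0, 2, 1, 3, 7, 5, 6, 4, 8]
After 15 (swap(1, 2)): [0, 1, 2, 3, 7, 5, 6, 4, 8]
After 16 (swap(4, 7)): [0, 1, 2, 3, 4, 5, 6, 7, 8]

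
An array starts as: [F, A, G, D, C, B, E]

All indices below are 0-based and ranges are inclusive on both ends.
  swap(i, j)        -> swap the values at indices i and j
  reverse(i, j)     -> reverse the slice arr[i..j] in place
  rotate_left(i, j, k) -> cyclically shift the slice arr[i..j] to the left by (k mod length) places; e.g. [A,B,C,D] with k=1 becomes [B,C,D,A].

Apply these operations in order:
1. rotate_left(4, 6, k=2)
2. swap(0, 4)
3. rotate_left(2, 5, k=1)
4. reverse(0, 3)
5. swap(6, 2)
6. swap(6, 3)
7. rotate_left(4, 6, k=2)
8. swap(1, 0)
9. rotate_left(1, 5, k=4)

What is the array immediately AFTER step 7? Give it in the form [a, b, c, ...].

Answer: [F, D, B, A, E, C, G]

Derivation:
After 1 (rotate_left(4, 6, k=2)): [F, A, G, D, E, C, B]
After 2 (swap(0, 4)): [E, A, G, D, F, C, B]
After 3 (rotate_left(2, 5, k=1)): [E, A, D, F, C, G, B]
After 4 (reverse(0, 3)): [F, D, A, E, C, G, B]
After 5 (swap(6, 2)): [F, D, B, E, C, G, A]
After 6 (swap(6, 3)): [F, D, B, A, C, G, E]
After 7 (rotate_left(4, 6, k=2)): [F, D, B, A, E, C, G]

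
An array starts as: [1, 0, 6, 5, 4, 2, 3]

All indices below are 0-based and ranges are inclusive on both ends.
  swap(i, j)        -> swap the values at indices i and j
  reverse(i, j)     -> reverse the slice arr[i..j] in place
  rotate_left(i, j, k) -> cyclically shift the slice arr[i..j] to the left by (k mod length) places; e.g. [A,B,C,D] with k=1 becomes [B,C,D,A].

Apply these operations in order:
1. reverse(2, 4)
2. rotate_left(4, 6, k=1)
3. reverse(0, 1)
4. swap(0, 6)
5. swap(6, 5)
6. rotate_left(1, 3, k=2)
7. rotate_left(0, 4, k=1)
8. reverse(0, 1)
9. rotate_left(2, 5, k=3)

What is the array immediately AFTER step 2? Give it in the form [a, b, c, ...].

After 1 (reverse(2, 4)): [1, 0, 4, 5, 6, 2, 3]
After 2 (rotate_left(4, 6, k=1)): [1, 0, 4, 5, 2, 3, 6]

Answer: [1, 0, 4, 5, 2, 3, 6]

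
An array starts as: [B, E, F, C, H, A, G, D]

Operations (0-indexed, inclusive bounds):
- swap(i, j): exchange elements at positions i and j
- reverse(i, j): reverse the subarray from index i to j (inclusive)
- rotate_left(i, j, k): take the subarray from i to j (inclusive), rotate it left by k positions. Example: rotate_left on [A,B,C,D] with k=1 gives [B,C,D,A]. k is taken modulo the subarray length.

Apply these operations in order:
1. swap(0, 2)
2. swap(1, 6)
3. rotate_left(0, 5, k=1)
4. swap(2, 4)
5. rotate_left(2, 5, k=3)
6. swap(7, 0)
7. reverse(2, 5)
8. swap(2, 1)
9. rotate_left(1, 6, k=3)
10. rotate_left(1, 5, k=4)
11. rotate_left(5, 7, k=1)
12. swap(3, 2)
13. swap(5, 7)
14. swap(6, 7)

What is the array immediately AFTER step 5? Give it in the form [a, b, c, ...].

After 1 (swap(0, 2)): [F, E, B, C, H, A, G, D]
After 2 (swap(1, 6)): [F, G, B, C, H, A, E, D]
After 3 (rotate_left(0, 5, k=1)): [G, B, C, H, A, F, E, D]
After 4 (swap(2, 4)): [G, B, A, H, C, F, E, D]
After 5 (rotate_left(2, 5, k=3)): [G, B, F, A, H, C, E, D]

Answer: [G, B, F, A, H, C, E, D]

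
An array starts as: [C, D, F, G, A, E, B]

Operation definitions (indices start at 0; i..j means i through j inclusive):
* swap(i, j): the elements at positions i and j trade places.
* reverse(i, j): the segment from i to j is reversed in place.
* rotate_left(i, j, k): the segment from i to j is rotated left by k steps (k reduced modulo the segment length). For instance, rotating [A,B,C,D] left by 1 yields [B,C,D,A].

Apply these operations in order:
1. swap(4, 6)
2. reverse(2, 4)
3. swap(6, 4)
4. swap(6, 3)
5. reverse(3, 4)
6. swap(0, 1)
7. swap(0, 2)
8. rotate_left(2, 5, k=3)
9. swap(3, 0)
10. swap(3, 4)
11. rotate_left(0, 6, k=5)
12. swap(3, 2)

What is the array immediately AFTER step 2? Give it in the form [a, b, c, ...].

After 1 (swap(4, 6)): [C, D, F, G, B, E, A]
After 2 (reverse(2, 4)): [C, D, B, G, F, E, A]

Answer: [C, D, B, G, F, E, A]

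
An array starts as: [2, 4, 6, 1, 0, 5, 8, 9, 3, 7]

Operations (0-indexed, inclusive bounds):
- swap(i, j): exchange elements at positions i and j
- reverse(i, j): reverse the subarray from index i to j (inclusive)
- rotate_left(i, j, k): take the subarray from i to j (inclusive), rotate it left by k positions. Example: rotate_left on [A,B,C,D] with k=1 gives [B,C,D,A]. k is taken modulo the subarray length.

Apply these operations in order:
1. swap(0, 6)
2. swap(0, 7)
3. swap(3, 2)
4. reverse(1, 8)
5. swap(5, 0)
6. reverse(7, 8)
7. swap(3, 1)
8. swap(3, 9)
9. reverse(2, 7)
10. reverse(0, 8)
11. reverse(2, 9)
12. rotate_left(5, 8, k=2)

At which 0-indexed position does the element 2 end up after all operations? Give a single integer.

After 1 (swap(0, 6)): [8, 4, 6, 1, 0, 5, 2, 9, 3, 7]
After 2 (swap(0, 7)): [9, 4, 6, 1, 0, 5, 2, 8, 3, 7]
After 3 (swap(3, 2)): [9, 4, 1, 6, 0, 5, 2, 8, 3, 7]
After 4 (reverse(1, 8)): [9, 3, 8, 2, 5, 0, 6, 1, 4, 7]
After 5 (swap(5, 0)): [0, 3, 8, 2, 5, 9, 6, 1, 4, 7]
After 6 (reverse(7, 8)): [0, 3, 8, 2, 5, 9, 6, 4, 1, 7]
After 7 (swap(3, 1)): [0, 2, 8, 3, 5, 9, 6, 4, 1, 7]
After 8 (swap(3, 9)): [0, 2, 8, 7, 5, 9, 6, 4, 1, 3]
After 9 (reverse(2, 7)): [0, 2, 4, 6, 9, 5, 7, 8, 1, 3]
After 10 (reverse(0, 8)): [1, 8, 7, 5, 9, 6, 4, 2, 0, 3]
After 11 (reverse(2, 9)): [1, 8, 3, 0, 2, 4, 6, 9, 5, 7]
After 12 (rotate_left(5, 8, k=2)): [1, 8, 3, 0, 2, 9, 5, 4, 6, 7]

Answer: 4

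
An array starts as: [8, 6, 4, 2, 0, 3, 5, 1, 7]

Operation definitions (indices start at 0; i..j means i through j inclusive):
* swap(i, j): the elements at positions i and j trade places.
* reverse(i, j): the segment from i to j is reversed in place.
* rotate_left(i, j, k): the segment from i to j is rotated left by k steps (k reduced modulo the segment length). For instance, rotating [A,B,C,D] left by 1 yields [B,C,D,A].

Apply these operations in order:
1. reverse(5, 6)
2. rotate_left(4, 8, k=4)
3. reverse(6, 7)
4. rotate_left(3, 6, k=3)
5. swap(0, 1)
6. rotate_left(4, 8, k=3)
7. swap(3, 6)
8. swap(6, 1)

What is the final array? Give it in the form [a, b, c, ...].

Answer: [6, 3, 4, 2, 5, 1, 8, 7, 0]

Derivation:
After 1 (reverse(5, 6)): [8, 6, 4, 2, 0, 5, 3, 1, 7]
After 2 (rotate_left(4, 8, k=4)): [8, 6, 4, 2, 7, 0, 5, 3, 1]
After 3 (reverse(6, 7)): [8, 6, 4, 2, 7, 0, 3, 5, 1]
After 4 (rotate_left(3, 6, k=3)): [8, 6, 4, 3, 2, 7, 0, 5, 1]
After 5 (swap(0, 1)): [6, 8, 4, 3, 2, 7, 0, 5, 1]
After 6 (rotate_left(4, 8, k=3)): [6, 8, 4, 3, 5, 1, 2, 7, 0]
After 7 (swap(3, 6)): [6, 8, 4, 2, 5, 1, 3, 7, 0]
After 8 (swap(6, 1)): [6, 3, 4, 2, 5, 1, 8, 7, 0]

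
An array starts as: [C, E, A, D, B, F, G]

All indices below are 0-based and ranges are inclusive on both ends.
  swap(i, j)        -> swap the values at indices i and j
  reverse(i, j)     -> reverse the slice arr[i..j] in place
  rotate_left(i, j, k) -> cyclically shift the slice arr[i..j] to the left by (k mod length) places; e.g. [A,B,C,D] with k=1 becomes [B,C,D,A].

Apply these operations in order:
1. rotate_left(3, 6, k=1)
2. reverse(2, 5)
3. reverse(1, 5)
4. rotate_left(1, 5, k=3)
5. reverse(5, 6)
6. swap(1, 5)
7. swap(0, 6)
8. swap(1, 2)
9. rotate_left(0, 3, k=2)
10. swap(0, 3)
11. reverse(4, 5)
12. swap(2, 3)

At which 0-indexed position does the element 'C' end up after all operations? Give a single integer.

After 1 (rotate_left(3, 6, k=1)): [C, E, A, B, F, G, D]
After 2 (reverse(2, 5)): [C, E, G, F, B, A, D]
After 3 (reverse(1, 5)): [C, A, B, F, G, E, D]
After 4 (rotate_left(1, 5, k=3)): [C, G, E, A, B, F, D]
After 5 (reverse(5, 6)): [C, G, E, A, B, D, F]
After 6 (swap(1, 5)): [C, D, E, A, B, G, F]
After 7 (swap(0, 6)): [F, D, E, A, B, G, C]
After 8 (swap(1, 2)): [F, E, D, A, B, G, C]
After 9 (rotate_left(0, 3, k=2)): [D, A, F, E, B, G, C]
After 10 (swap(0, 3)): [E, A, F, D, B, G, C]
After 11 (reverse(4, 5)): [E, A, F, D, G, B, C]
After 12 (swap(2, 3)): [E, A, D, F, G, B, C]

Answer: 6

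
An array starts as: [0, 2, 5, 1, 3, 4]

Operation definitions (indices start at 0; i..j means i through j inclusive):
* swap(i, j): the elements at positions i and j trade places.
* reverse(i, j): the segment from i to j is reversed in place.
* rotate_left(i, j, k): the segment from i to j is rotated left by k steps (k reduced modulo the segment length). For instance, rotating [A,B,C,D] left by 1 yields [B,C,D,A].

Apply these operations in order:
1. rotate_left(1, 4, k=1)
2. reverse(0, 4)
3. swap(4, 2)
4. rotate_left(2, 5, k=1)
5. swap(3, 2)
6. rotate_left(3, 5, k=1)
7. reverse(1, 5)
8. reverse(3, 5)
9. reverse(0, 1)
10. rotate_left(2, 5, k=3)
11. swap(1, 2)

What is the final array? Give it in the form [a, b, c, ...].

Answer: [5, 4, 2, 0, 3, 1]

Derivation:
After 1 (rotate_left(1, 4, k=1)): [0, 5, 1, 3, 2, 4]
After 2 (reverse(0, 4)): [2, 3, 1, 5, 0, 4]
After 3 (swap(4, 2)): [2, 3, 0, 5, 1, 4]
After 4 (rotate_left(2, 5, k=1)): [2, 3, 5, 1, 4, 0]
After 5 (swap(3, 2)): [2, 3, 1, 5, 4, 0]
After 6 (rotate_left(3, 5, k=1)): [2, 3, 1, 4, 0, 5]
After 7 (reverse(1, 5)): [2, 5, 0, 4, 1, 3]
After 8 (reverse(3, 5)): [2, 5, 0, 3, 1, 4]
After 9 (reverse(0, 1)): [5, 2, 0, 3, 1, 4]
After 10 (rotate_left(2, 5, k=3)): [5, 2, 4, 0, 3, 1]
After 11 (swap(1, 2)): [5, 4, 2, 0, 3, 1]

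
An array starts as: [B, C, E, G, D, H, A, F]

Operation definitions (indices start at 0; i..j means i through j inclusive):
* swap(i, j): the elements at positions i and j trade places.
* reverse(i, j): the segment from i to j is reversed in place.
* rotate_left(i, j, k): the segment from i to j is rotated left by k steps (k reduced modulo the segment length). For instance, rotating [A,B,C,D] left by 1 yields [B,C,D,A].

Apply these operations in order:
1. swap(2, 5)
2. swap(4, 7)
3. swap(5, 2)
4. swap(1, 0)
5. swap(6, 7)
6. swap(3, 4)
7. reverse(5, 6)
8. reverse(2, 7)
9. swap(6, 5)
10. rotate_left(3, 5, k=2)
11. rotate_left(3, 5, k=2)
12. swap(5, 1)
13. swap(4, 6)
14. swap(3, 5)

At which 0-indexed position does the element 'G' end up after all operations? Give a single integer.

Answer: 4

Derivation:
After 1 (swap(2, 5)): [B, C, H, G, D, E, A, F]
After 2 (swap(4, 7)): [B, C, H, G, F, E, A, D]
After 3 (swap(5, 2)): [B, C, E, G, F, H, A, D]
After 4 (swap(1, 0)): [C, B, E, G, F, H, A, D]
After 5 (swap(6, 7)): [C, B, E, G, F, H, D, A]
After 6 (swap(3, 4)): [C, B, E, F, G, H, D, A]
After 7 (reverse(5, 6)): [C, B, E, F, G, D, H, A]
After 8 (reverse(2, 7)): [C, B, A, H, D, G, F, E]
After 9 (swap(6, 5)): [C, B, A, H, D, F, G, E]
After 10 (rotate_left(3, 5, k=2)): [C, B, A, F, H, D, G, E]
After 11 (rotate_left(3, 5, k=2)): [C, B, A, D, F, H, G, E]
After 12 (swap(5, 1)): [C, H, A, D, F, B, G, E]
After 13 (swap(4, 6)): [C, H, A, D, G, B, F, E]
After 14 (swap(3, 5)): [C, H, A, B, G, D, F, E]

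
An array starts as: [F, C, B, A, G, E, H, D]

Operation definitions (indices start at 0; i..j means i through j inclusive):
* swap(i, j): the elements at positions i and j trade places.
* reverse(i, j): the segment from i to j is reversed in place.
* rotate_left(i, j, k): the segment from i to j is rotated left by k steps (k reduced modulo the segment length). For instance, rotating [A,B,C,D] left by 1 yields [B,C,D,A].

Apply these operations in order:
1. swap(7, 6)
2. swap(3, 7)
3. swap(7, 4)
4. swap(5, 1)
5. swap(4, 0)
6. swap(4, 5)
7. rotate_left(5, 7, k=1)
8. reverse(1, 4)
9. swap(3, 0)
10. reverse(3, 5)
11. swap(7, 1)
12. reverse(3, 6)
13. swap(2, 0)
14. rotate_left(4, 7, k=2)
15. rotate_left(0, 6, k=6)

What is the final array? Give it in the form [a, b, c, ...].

Answer: [A, H, F, B, G, D, C, E]

Derivation:
After 1 (swap(7, 6)): [F, C, B, A, G, E, D, H]
After 2 (swap(3, 7)): [F, C, B, H, G, E, D, A]
After 3 (swap(7, 4)): [F, C, B, H, A, E, D, G]
After 4 (swap(5, 1)): [F, E, B, H, A, C, D, G]
After 5 (swap(4, 0)): [A, E, B, H, F, C, D, G]
After 6 (swap(4, 5)): [A, E, B, H, C, F, D, G]
After 7 (rotate_left(5, 7, k=1)): [A, E, B, H, C, D, G, F]
After 8 (reverse(1, 4)): [A, C, H, B, E, D, G, F]
After 9 (swap(3, 0)): [B, C, H, A, E, D, G, F]
After 10 (reverse(3, 5)): [B, C, H, D, E, A, G, F]
After 11 (swap(7, 1)): [B, F, H, D, E, A, G, C]
After 12 (reverse(3, 6)): [B, F, H, G, A, E, D, C]
After 13 (swap(2, 0)): [H, F, B, G, A, E, D, C]
After 14 (rotate_left(4, 7, k=2)): [H, F, B, G, D, C, A, E]
After 15 (rotate_left(0, 6, k=6)): [A, H, F, B, G, D, C, E]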